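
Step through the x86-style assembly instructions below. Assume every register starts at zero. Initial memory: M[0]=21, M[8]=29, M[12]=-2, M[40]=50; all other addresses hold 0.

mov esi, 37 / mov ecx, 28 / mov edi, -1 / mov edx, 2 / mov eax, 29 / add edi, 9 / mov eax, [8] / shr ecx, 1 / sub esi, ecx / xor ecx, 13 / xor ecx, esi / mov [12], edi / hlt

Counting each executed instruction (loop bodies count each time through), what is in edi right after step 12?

mov esi, 37 → esi=37
mov ecx, 28 → ecx=28
mov edi, -1 → edi=-1
mov edx, 2 → edx=2
mov eax, 29 → eax=29
add edi, 9 → edi=(-1)+9=8
mov eax, [8] → eax=M[8]=29
shr ecx, 1 → ecx=28>>1=14
sub esi, ecx → esi=37-14=23
xor ecx, 13 → ecx=14^13=3
xor ecx, esi → ecx=3^23=20
mov [12], edi → M[12]=8
After step 12: edi = 8.

8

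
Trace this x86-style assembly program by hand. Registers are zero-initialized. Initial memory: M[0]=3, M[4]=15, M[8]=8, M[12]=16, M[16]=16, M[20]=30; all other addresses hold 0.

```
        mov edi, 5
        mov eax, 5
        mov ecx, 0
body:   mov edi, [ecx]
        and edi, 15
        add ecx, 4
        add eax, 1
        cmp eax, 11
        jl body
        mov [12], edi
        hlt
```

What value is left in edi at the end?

mov edi, 5 → edi=5
mov eax, 5 → eax=5
mov ecx, 0 → ecx=0
mov edi, [ecx] → edi=M[0]=3
and edi, 15 → edi=3&15=3
add ecx, 4 → ecx=0+4=4
add eax, 1 → eax=5+1=6
cmp eax, 11  (cmp 6,11)
jl body: taken
mov edi, [ecx] → edi=M[4]=15
and edi, 15 → edi=15&15=15
add ecx, 4 → ecx=4+4=8
add eax, 1 → eax=6+1=7
cmp eax, 11  (cmp 7,11)
jl body: taken
mov edi, [ecx] → edi=M[8]=8
and edi, 15 → edi=8&15=8
add ecx, 4 → ecx=8+4=12
add eax, 1 → eax=7+1=8
cmp eax, 11  (cmp 8,11)
jl body: taken
mov edi, [ecx] → edi=M[12]=16
and edi, 15 → edi=16&15=0
add ecx, 4 → ecx=12+4=16
add eax, 1 → eax=8+1=9
cmp eax, 11  (cmp 9,11)
jl body: taken
mov edi, [ecx] → edi=M[16]=16
and edi, 15 → edi=16&15=0
add ecx, 4 → ecx=16+4=20
add eax, 1 → eax=9+1=10
cmp eax, 11  (cmp 10,11)
jl body: taken
mov edi, [ecx] → edi=M[20]=30
and edi, 15 → edi=30&15=14
add ecx, 4 → ecx=20+4=24
add eax, 1 → eax=10+1=11
cmp eax, 11  (cmp 11,11)
jl body: not taken
mov [12], edi → M[12]=14
halt.

14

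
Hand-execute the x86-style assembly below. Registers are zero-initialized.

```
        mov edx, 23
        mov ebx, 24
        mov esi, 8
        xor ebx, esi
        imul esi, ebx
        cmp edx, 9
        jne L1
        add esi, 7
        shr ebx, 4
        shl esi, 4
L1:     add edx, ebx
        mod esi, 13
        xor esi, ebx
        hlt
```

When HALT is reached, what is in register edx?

edx=23
ebx=24
esi=8
ebx=24^8=16
esi=8*16=128
cmp edx, 9  (cmp 23,9)
jne L1: taken
edx=23+16=39
esi=128%13=11
esi=11^16=27
halt.

39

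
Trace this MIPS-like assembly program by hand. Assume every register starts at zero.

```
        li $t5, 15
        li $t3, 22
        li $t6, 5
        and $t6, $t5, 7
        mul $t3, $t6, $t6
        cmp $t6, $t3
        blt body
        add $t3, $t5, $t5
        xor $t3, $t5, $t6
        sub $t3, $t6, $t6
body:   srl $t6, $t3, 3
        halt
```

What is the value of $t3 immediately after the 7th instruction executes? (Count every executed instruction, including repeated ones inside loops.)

after li $t5, 15: $t5=15
after li $t3, 22: $t3=22
after li $t6, 5: $t6=5
after and $t6, $t5, 7: $t6=15&7=7
after mul $t3, $t6, $t6: $t3=7*7=49
cmp $t6, $t3  (cmp 7,49)
blt body: taken
After step 7: $t3 = 49.

49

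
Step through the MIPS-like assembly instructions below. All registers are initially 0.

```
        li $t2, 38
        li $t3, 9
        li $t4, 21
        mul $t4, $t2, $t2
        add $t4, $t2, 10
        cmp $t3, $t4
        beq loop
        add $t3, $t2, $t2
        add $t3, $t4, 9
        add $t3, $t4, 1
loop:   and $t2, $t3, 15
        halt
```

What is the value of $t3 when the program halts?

49

$t2=38
$t3=9
$t4=21
$t4=38*38=1444
$t4=38+10=48
cmp $t3, $t4  (cmp 9,48)
beq loop: not taken
$t3=38+38=76
$t3=48+9=57
$t3=48+1=49
$t2=49&15=1
halt.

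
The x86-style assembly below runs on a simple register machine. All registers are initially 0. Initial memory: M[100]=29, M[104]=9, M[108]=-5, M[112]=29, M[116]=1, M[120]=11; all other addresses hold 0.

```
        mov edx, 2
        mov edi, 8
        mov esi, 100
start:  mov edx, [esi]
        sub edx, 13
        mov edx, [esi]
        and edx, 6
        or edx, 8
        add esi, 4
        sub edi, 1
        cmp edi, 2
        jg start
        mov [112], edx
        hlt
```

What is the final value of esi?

124

after mov edx, 2: edx=2
after mov edi, 8: edi=8
after mov esi, 100: esi=100
after mov edx, [esi]: edx=M[100]=29
after sub edx, 13: edx=29-13=16
after mov edx, [esi]: edx=M[100]=29
after and edx, 6: edx=29&6=4
after or edx, 8: edx=4|8=12
after add esi, 4: esi=100+4=104
after sub edi, 1: edi=8-1=7
cmp edi, 2  (cmp 7,2)
jg start: taken
after mov edx, [esi]: edx=M[104]=9
after sub edx, 13: edx=9-13=-4
after mov edx, [esi]: edx=M[104]=9
after and edx, 6: edx=9&6=0
after or edx, 8: edx=0|8=8
after add esi, 4: esi=104+4=108
after sub edi, 1: edi=7-1=6
cmp edi, 2  (cmp 6,2)
jg start: taken
after mov edx, [esi]: edx=M[108]=-5
after sub edx, 13: edx=(-5)-13=-18
after mov edx, [esi]: edx=M[108]=-5
after and edx, 6: edx=(-5)&6=2
after or edx, 8: edx=2|8=10
after add esi, 4: esi=108+4=112
after sub edi, 1: edi=6-1=5
cmp edi, 2  (cmp 5,2)
jg start: taken
after mov edx, [esi]: edx=M[112]=29
after sub edx, 13: edx=29-13=16
after mov edx, [esi]: edx=M[112]=29
after and edx, 6: edx=29&6=4
after or edx, 8: edx=4|8=12
after add esi, 4: esi=112+4=116
after sub edi, 1: edi=5-1=4
cmp edi, 2  (cmp 4,2)
jg start: taken
after mov edx, [esi]: edx=M[116]=1
after sub edx, 13: edx=1-13=-12
after mov edx, [esi]: edx=M[116]=1
after and edx, 6: edx=1&6=0
after or edx, 8: edx=0|8=8
after add esi, 4: esi=116+4=120
after sub edi, 1: edi=4-1=3
cmp edi, 2  (cmp 3,2)
jg start: taken
after mov edx, [esi]: edx=M[120]=11
after sub edx, 13: edx=11-13=-2
after mov edx, [esi]: edx=M[120]=11
after and edx, 6: edx=11&6=2
after or edx, 8: edx=2|8=10
after add esi, 4: esi=120+4=124
after sub edi, 1: edi=3-1=2
cmp edi, 2  (cmp 2,2)
jg start: not taken
mov [112], edx → M[112]=10
halt.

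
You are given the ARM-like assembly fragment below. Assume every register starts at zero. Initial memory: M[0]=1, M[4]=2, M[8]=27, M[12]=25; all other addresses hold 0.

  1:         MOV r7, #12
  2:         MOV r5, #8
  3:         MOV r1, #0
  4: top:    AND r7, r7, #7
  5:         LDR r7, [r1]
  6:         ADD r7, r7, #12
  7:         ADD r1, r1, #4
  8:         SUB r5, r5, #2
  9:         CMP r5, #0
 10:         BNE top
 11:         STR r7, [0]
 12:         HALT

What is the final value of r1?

16

MOV r7, #12 → r7=12
MOV r5, #8 → r5=8
MOV r1, #0 → r1=0
AND r7, r7, #7 → r7=12&7=4
LDR r7, [r1] → r7=M[0]=1
ADD r7, r7, #12 → r7=1+12=13
ADD r1, r1, #4 → r1=0+4=4
SUB r5, r5, #2 → r5=8-2=6
CMP r5, #0  (cmp 6,0)
BNE top: taken
AND r7, r7, #7 → r7=13&7=5
LDR r7, [r1] → r7=M[4]=2
ADD r7, r7, #12 → r7=2+12=14
ADD r1, r1, #4 → r1=4+4=8
SUB r5, r5, #2 → r5=6-2=4
CMP r5, #0  (cmp 4,0)
BNE top: taken
AND r7, r7, #7 → r7=14&7=6
LDR r7, [r1] → r7=M[8]=27
ADD r7, r7, #12 → r7=27+12=39
ADD r1, r1, #4 → r1=8+4=12
SUB r5, r5, #2 → r5=4-2=2
CMP r5, #0  (cmp 2,0)
BNE top: taken
AND r7, r7, #7 → r7=39&7=7
LDR r7, [r1] → r7=M[12]=25
ADD r7, r7, #12 → r7=25+12=37
ADD r1, r1, #4 → r1=12+4=16
SUB r5, r5, #2 → r5=2-2=0
CMP r5, #0  (cmp 0,0)
BNE top: not taken
STR r7, [0] → M[0]=37
halt.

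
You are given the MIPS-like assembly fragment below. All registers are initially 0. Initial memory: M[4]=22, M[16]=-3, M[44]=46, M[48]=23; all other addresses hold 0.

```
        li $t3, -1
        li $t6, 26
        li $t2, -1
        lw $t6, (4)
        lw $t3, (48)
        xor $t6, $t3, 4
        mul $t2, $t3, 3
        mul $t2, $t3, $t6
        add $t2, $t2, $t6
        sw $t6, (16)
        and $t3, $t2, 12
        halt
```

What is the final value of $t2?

$t3=-1
$t6=26
$t2=-1
$t6=M[4]=22
$t3=M[48]=23
$t6=23^4=19
$t2=23*3=69
$t2=23*19=437
$t2=437+19=456
sw $t6, (16) → M[16]=19
$t3=456&12=8
halt.

456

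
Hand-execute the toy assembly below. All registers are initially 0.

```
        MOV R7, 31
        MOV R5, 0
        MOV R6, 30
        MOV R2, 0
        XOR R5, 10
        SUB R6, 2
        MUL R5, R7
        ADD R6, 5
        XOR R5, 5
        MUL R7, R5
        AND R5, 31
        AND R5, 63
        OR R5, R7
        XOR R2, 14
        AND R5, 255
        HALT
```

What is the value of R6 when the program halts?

MOV R7, 31 → R7=31
MOV R5, 0 → R5=0
MOV R6, 30 → R6=30
MOV R2, 0 → R2=0
XOR R5, 10 → R5=0^10=10
SUB R6, 2 → R6=30-2=28
MUL R5, R7 → R5=10*31=310
ADD R6, 5 → R6=28+5=33
XOR R5, 5 → R5=310^5=307
MUL R7, R5 → R7=31*307=9517
AND R5, 31 → R5=307&31=19
AND R5, 63 → R5=19&63=19
OR R5, R7 → R5=19|9517=9535
XOR R2, 14 → R2=0^14=14
AND R5, 255 → R5=9535&255=63
halt.

33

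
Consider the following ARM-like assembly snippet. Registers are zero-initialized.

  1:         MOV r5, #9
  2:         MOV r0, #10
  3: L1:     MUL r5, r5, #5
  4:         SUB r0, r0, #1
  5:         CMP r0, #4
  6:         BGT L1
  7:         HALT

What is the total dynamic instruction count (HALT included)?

27

r5=9
r0=10
r5=9*5=45
r0=10-1=9
CMP r0, #4  (cmp 9,4)
BGT L1: taken
r5=45*5=225
r0=9-1=8
CMP r0, #4  (cmp 8,4)
BGT L1: taken
r5=225*5=1125
r0=8-1=7
CMP r0, #4  (cmp 7,4)
BGT L1: taken
r5=1125*5=5625
r0=7-1=6
CMP r0, #4  (cmp 6,4)
BGT L1: taken
r5=5625*5=28125
r0=6-1=5
CMP r0, #4  (cmp 5,4)
BGT L1: taken
r5=28125*5=140625
r0=5-1=4
CMP r0, #4  (cmp 4,4)
BGT L1: not taken
halt.
Total executed instructions: 27.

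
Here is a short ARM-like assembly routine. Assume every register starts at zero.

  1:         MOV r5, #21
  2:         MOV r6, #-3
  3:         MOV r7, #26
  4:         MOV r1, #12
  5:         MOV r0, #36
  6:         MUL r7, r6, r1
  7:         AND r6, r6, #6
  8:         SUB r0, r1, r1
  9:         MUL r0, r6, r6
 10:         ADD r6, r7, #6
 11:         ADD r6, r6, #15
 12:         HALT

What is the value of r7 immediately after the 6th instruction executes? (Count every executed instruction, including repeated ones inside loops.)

-36

r5=21
r6=-3
r7=26
r1=12
r0=36
r7=(-3)*12=-36
After step 6: r7 = -36.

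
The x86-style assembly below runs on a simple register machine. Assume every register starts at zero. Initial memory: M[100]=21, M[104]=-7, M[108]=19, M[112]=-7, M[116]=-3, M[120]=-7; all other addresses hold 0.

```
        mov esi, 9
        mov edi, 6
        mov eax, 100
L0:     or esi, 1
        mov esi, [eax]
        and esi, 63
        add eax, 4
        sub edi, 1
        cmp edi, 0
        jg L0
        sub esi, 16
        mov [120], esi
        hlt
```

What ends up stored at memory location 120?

esi=9
edi=6
eax=100
esi=9|1=9
esi=M[100]=21
esi=21&63=21
eax=100+4=104
edi=6-1=5
cmp edi, 0  (cmp 5,0)
jg L0: taken
esi=21|1=21
esi=M[104]=-7
esi=(-7)&63=57
eax=104+4=108
edi=5-1=4
cmp edi, 0  (cmp 4,0)
jg L0: taken
esi=57|1=57
esi=M[108]=19
esi=19&63=19
eax=108+4=112
edi=4-1=3
cmp edi, 0  (cmp 3,0)
jg L0: taken
esi=19|1=19
esi=M[112]=-7
esi=(-7)&63=57
eax=112+4=116
edi=3-1=2
cmp edi, 0  (cmp 2,0)
jg L0: taken
esi=57|1=57
esi=M[116]=-3
esi=(-3)&63=61
eax=116+4=120
edi=2-1=1
cmp edi, 0  (cmp 1,0)
jg L0: taken
esi=61|1=61
esi=M[120]=-7
esi=(-7)&63=57
eax=120+4=124
edi=1-1=0
cmp edi, 0  (cmp 0,0)
jg L0: not taken
esi=57-16=41
mov [120], esi → M[120]=41
halt.

41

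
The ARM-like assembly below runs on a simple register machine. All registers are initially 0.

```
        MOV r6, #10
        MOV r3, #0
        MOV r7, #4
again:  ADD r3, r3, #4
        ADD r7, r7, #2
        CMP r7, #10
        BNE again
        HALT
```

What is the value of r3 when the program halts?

12

after MOV r6, #10: r6=10
after MOV r3, #0: r3=0
after MOV r7, #4: r7=4
after ADD r3, r3, #4: r3=0+4=4
after ADD r7, r7, #2: r7=4+2=6
CMP r7, #10  (cmp 6,10)
BNE again: taken
after ADD r3, r3, #4: r3=4+4=8
after ADD r7, r7, #2: r7=6+2=8
CMP r7, #10  (cmp 8,10)
BNE again: taken
after ADD r3, r3, #4: r3=8+4=12
after ADD r7, r7, #2: r7=8+2=10
CMP r7, #10  (cmp 10,10)
BNE again: not taken
halt.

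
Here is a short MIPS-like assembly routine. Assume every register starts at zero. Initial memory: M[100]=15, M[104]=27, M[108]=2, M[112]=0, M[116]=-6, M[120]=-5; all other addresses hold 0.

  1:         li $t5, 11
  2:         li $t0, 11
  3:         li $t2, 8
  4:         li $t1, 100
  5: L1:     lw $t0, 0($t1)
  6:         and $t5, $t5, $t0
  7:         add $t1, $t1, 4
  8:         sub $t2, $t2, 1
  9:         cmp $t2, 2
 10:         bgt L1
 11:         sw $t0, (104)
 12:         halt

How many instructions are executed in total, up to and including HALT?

after li $t5, 11: $t5=11
after li $t0, 11: $t0=11
after li $t2, 8: $t2=8
after li $t1, 100: $t1=100
after lw $t0, 0($t1): $t0=M[100]=15
after and $t5, $t5, $t0: $t5=11&15=11
after add $t1, $t1, 4: $t1=100+4=104
after sub $t2, $t2, 1: $t2=8-1=7
cmp $t2, 2  (cmp 7,2)
bgt L1: taken
after lw $t0, 0($t1): $t0=M[104]=27
after and $t5, $t5, $t0: $t5=11&27=11
after add $t1, $t1, 4: $t1=104+4=108
after sub $t2, $t2, 1: $t2=7-1=6
cmp $t2, 2  (cmp 6,2)
bgt L1: taken
after lw $t0, 0($t1): $t0=M[108]=2
after and $t5, $t5, $t0: $t5=11&2=2
after add $t1, $t1, 4: $t1=108+4=112
after sub $t2, $t2, 1: $t2=6-1=5
cmp $t2, 2  (cmp 5,2)
bgt L1: taken
after lw $t0, 0($t1): $t0=M[112]=0
after and $t5, $t5, $t0: $t5=2&0=0
after add $t1, $t1, 4: $t1=112+4=116
after sub $t2, $t2, 1: $t2=5-1=4
cmp $t2, 2  (cmp 4,2)
bgt L1: taken
after lw $t0, 0($t1): $t0=M[116]=-6
after and $t5, $t5, $t0: $t5=0&(-6)=0
after add $t1, $t1, 4: $t1=116+4=120
after sub $t2, $t2, 1: $t2=4-1=3
cmp $t2, 2  (cmp 3,2)
bgt L1: taken
after lw $t0, 0($t1): $t0=M[120]=-5
after and $t5, $t5, $t0: $t5=0&(-5)=0
after add $t1, $t1, 4: $t1=120+4=124
after sub $t2, $t2, 1: $t2=3-1=2
cmp $t2, 2  (cmp 2,2)
bgt L1: not taken
sw $t0, (104) → M[104]=-5
halt.
Total executed instructions: 42.

42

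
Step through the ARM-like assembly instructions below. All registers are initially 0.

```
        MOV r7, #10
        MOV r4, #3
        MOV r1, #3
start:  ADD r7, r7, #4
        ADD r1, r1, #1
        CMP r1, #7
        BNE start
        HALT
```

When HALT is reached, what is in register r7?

after MOV r7, #10: r7=10
after MOV r4, #3: r4=3
after MOV r1, #3: r1=3
after ADD r7, r7, #4: r7=10+4=14
after ADD r1, r1, #1: r1=3+1=4
CMP r1, #7  (cmp 4,7)
BNE start: taken
after ADD r7, r7, #4: r7=14+4=18
after ADD r1, r1, #1: r1=4+1=5
CMP r1, #7  (cmp 5,7)
BNE start: taken
after ADD r7, r7, #4: r7=18+4=22
after ADD r1, r1, #1: r1=5+1=6
CMP r1, #7  (cmp 6,7)
BNE start: taken
after ADD r7, r7, #4: r7=22+4=26
after ADD r1, r1, #1: r1=6+1=7
CMP r1, #7  (cmp 7,7)
BNE start: not taken
halt.

26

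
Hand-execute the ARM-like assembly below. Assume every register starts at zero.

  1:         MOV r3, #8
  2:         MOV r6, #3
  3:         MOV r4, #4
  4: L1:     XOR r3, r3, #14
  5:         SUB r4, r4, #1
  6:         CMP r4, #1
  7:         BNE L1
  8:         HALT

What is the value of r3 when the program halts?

MOV r3, #8 → r3=8
MOV r6, #3 → r6=3
MOV r4, #4 → r4=4
XOR r3, r3, #14 → r3=8^14=6
SUB r4, r4, #1 → r4=4-1=3
CMP r4, #1  (cmp 3,1)
BNE L1: taken
XOR r3, r3, #14 → r3=6^14=8
SUB r4, r4, #1 → r4=3-1=2
CMP r4, #1  (cmp 2,1)
BNE L1: taken
XOR r3, r3, #14 → r3=8^14=6
SUB r4, r4, #1 → r4=2-1=1
CMP r4, #1  (cmp 1,1)
BNE L1: not taken
halt.

6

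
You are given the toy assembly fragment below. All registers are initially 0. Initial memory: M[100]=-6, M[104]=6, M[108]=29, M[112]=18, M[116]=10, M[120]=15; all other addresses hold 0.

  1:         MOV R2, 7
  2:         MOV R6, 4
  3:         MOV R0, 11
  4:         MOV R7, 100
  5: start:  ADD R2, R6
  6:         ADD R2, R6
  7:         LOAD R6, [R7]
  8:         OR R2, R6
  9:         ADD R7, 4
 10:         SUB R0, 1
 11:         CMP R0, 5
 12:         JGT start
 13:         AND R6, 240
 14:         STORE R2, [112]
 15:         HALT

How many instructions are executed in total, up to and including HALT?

after MOV R2, 7: R2=7
after MOV R6, 4: R6=4
after MOV R0, 11: R0=11
after MOV R7, 100: R7=100
after ADD R2, R6: R2=7+4=11
after ADD R2, R6: R2=11+4=15
after LOAD R6, [R7]: R6=M[100]=-6
after OR R2, R6: R2=15|(-6)=-1
after ADD R7, 4: R7=100+4=104
after SUB R0, 1: R0=11-1=10
CMP R0, 5  (cmp 10,5)
JGT start: taken
after ADD R2, R6: R2=(-1)+(-6)=-7
after ADD R2, R6: R2=(-7)+(-6)=-13
after LOAD R6, [R7]: R6=M[104]=6
after OR R2, R6: R2=(-13)|6=-9
after ADD R7, 4: R7=104+4=108
after SUB R0, 1: R0=10-1=9
CMP R0, 5  (cmp 9,5)
JGT start: taken
after ADD R2, R6: R2=(-9)+6=-3
after ADD R2, R6: R2=(-3)+6=3
after LOAD R6, [R7]: R6=M[108]=29
after OR R2, R6: R2=3|29=31
after ADD R7, 4: R7=108+4=112
after SUB R0, 1: R0=9-1=8
CMP R0, 5  (cmp 8,5)
JGT start: taken
after ADD R2, R6: R2=31+29=60
after ADD R2, R6: R2=60+29=89
after LOAD R6, [R7]: R6=M[112]=18
after OR R2, R6: R2=89|18=91
after ADD R7, 4: R7=112+4=116
after SUB R0, 1: R0=8-1=7
CMP R0, 5  (cmp 7,5)
JGT start: taken
after ADD R2, R6: R2=91+18=109
after ADD R2, R6: R2=109+18=127
after LOAD R6, [R7]: R6=M[116]=10
after OR R2, R6: R2=127|10=127
after ADD R7, 4: R7=116+4=120
after SUB R0, 1: R0=7-1=6
CMP R0, 5  (cmp 6,5)
JGT start: taken
after ADD R2, R6: R2=127+10=137
after ADD R2, R6: R2=137+10=147
after LOAD R6, [R7]: R6=M[120]=15
after OR R2, R6: R2=147|15=159
after ADD R7, 4: R7=120+4=124
after SUB R0, 1: R0=6-1=5
CMP R0, 5  (cmp 5,5)
JGT start: not taken
after AND R6, 240: R6=15&240=0
STORE R2, [112] → M[112]=159
halt.
Total executed instructions: 55.

55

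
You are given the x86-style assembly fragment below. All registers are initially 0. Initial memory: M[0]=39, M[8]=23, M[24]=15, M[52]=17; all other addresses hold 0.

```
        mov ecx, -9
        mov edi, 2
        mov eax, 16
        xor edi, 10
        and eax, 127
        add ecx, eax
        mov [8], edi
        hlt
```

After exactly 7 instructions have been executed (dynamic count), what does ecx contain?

7

after mov ecx, -9: ecx=-9
after mov edi, 2: edi=2
after mov eax, 16: eax=16
after xor edi, 10: edi=2^10=8
after and eax, 127: eax=16&127=16
after add ecx, eax: ecx=(-9)+16=7
mov [8], edi → M[8]=8
After step 7: ecx = 7.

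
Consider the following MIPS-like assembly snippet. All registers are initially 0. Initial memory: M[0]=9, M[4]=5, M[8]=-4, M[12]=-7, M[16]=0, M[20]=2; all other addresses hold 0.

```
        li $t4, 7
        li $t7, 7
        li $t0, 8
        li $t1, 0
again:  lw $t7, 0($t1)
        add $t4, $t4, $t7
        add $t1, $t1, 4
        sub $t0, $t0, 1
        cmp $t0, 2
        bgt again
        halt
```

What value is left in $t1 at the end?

24

$t4=7
$t7=7
$t0=8
$t1=0
$t7=M[0]=9
$t4=7+9=16
$t1=0+4=4
$t0=8-1=7
cmp $t0, 2  (cmp 7,2)
bgt again: taken
$t7=M[4]=5
$t4=16+5=21
$t1=4+4=8
$t0=7-1=6
cmp $t0, 2  (cmp 6,2)
bgt again: taken
$t7=M[8]=-4
$t4=21+(-4)=17
$t1=8+4=12
$t0=6-1=5
cmp $t0, 2  (cmp 5,2)
bgt again: taken
$t7=M[12]=-7
$t4=17+(-7)=10
$t1=12+4=16
$t0=5-1=4
cmp $t0, 2  (cmp 4,2)
bgt again: taken
$t7=M[16]=0
$t4=10+0=10
$t1=16+4=20
$t0=4-1=3
cmp $t0, 2  (cmp 3,2)
bgt again: taken
$t7=M[20]=2
$t4=10+2=12
$t1=20+4=24
$t0=3-1=2
cmp $t0, 2  (cmp 2,2)
bgt again: not taken
halt.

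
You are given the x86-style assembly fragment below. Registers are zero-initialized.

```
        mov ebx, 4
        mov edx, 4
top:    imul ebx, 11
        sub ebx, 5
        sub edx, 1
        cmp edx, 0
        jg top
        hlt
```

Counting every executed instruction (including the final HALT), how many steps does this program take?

after mov ebx, 4: ebx=4
after mov edx, 4: edx=4
after imul ebx, 11: ebx=4*11=44
after sub ebx, 5: ebx=44-5=39
after sub edx, 1: edx=4-1=3
cmp edx, 0  (cmp 3,0)
jg top: taken
after imul ebx, 11: ebx=39*11=429
after sub ebx, 5: ebx=429-5=424
after sub edx, 1: edx=3-1=2
cmp edx, 0  (cmp 2,0)
jg top: taken
after imul ebx, 11: ebx=424*11=4664
after sub ebx, 5: ebx=4664-5=4659
after sub edx, 1: edx=2-1=1
cmp edx, 0  (cmp 1,0)
jg top: taken
after imul ebx, 11: ebx=4659*11=51249
after sub ebx, 5: ebx=51249-5=51244
after sub edx, 1: edx=1-1=0
cmp edx, 0  (cmp 0,0)
jg top: not taken
halt.
Total executed instructions: 23.

23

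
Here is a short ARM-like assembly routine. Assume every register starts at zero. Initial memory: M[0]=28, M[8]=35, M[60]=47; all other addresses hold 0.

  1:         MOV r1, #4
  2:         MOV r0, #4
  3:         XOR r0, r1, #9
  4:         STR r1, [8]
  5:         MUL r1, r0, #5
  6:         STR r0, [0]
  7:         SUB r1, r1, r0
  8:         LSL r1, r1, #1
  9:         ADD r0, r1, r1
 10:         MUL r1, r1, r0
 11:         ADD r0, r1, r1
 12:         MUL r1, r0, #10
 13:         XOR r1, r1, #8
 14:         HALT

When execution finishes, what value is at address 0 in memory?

MOV r1, #4 → r1=4
MOV r0, #4 → r0=4
XOR r0, r1, #9 → r0=4^9=13
STR r1, [8] → M[8]=4
MUL r1, r0, #5 → r1=13*5=65
STR r0, [0] → M[0]=13
SUB r1, r1, r0 → r1=65-13=52
LSL r1, r1, #1 → r1=52<<1=104
ADD r0, r1, r1 → r0=104+104=208
MUL r1, r1, r0 → r1=104*208=21632
ADD r0, r1, r1 → r0=21632+21632=43264
MUL r1, r0, #10 → r1=43264*10=432640
XOR r1, r1, #8 → r1=432640^8=432648
halt.

13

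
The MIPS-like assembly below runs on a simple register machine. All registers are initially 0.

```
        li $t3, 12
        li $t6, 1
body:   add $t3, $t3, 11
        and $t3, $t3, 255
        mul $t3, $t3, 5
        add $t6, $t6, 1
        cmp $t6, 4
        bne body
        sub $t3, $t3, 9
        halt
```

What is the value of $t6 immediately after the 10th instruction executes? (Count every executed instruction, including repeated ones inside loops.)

2

li $t3, 12 → $t3=12
li $t6, 1 → $t6=1
add $t3, $t3, 11 → $t3=12+11=23
and $t3, $t3, 255 → $t3=23&255=23
mul $t3, $t3, 5 → $t3=23*5=115
add $t6, $t6, 1 → $t6=1+1=2
cmp $t6, 4  (cmp 2,4)
bne body: taken
add $t3, $t3, 11 → $t3=115+11=126
and $t3, $t3, 255 → $t3=126&255=126
After step 10: $t6 = 2.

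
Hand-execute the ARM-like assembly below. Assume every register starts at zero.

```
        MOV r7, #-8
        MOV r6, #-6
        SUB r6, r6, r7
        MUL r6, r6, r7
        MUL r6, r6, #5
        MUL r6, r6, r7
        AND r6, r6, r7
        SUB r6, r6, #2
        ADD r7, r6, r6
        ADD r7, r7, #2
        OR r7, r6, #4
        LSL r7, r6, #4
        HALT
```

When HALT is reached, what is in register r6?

after MOV r7, #-8: r7=-8
after MOV r6, #-6: r6=-6
after SUB r6, r6, r7: r6=(-6)-(-8)=2
after MUL r6, r6, r7: r6=2*(-8)=-16
after MUL r6, r6, #5: r6=(-16)*5=-80
after MUL r6, r6, r7: r6=(-80)*(-8)=640
after AND r6, r6, r7: r6=640&(-8)=640
after SUB r6, r6, #2: r6=640-2=638
after ADD r7, r6, r6: r7=638+638=1276
after ADD r7, r7, #2: r7=1276+2=1278
after OR r7, r6, #4: r7=638|4=638
after LSL r7, r6, #4: r7=638<<4=10208
halt.

638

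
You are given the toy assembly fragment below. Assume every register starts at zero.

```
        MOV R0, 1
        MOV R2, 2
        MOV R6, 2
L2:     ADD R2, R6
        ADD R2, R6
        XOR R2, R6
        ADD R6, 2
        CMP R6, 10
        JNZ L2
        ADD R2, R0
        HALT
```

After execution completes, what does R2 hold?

43

MOV R0, 1 → R0=1
MOV R2, 2 → R2=2
MOV R6, 2 → R6=2
ADD R2, R6 → R2=2+2=4
ADD R2, R6 → R2=4+2=6
XOR R2, R6 → R2=6^2=4
ADD R6, 2 → R6=2+2=4
CMP R6, 10  (cmp 4,10)
JNZ L2: taken
ADD R2, R6 → R2=4+4=8
ADD R2, R6 → R2=8+4=12
XOR R2, R6 → R2=12^4=8
ADD R6, 2 → R6=4+2=6
CMP R6, 10  (cmp 6,10)
JNZ L2: taken
ADD R2, R6 → R2=8+6=14
ADD R2, R6 → R2=14+6=20
XOR R2, R6 → R2=20^6=18
ADD R6, 2 → R6=6+2=8
CMP R6, 10  (cmp 8,10)
JNZ L2: taken
ADD R2, R6 → R2=18+8=26
ADD R2, R6 → R2=26+8=34
XOR R2, R6 → R2=34^8=42
ADD R6, 2 → R6=8+2=10
CMP R6, 10  (cmp 10,10)
JNZ L2: not taken
ADD R2, R0 → R2=42+1=43
halt.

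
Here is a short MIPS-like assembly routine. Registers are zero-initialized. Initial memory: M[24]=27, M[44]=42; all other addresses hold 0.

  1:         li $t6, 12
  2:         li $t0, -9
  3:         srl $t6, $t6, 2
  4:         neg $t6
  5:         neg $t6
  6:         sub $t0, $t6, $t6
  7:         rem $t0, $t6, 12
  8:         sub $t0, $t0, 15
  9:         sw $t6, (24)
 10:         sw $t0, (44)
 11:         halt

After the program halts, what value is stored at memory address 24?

3

after li $t6, 12: $t6=12
after li $t0, -9: $t0=-9
after srl $t6, $t6, 2: $t6=12>>2=3
after neg $t6: $t6=-(3)=-3
after neg $t6: $t6=-(-3)=3
after sub $t0, $t6, $t6: $t0=3-3=0
after rem $t0, $t6, 12: $t0=3%12=3
after sub $t0, $t0, 15: $t0=3-15=-12
sw $t6, (24) → M[24]=3
sw $t0, (44) → M[44]=-12
halt.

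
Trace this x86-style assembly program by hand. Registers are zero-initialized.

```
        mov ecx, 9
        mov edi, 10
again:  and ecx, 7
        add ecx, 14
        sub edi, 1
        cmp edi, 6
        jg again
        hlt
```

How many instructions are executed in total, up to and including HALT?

23

after mov ecx, 9: ecx=9
after mov edi, 10: edi=10
after and ecx, 7: ecx=9&7=1
after add ecx, 14: ecx=1+14=15
after sub edi, 1: edi=10-1=9
cmp edi, 6  (cmp 9,6)
jg again: taken
after and ecx, 7: ecx=15&7=7
after add ecx, 14: ecx=7+14=21
after sub edi, 1: edi=9-1=8
cmp edi, 6  (cmp 8,6)
jg again: taken
after and ecx, 7: ecx=21&7=5
after add ecx, 14: ecx=5+14=19
after sub edi, 1: edi=8-1=7
cmp edi, 6  (cmp 7,6)
jg again: taken
after and ecx, 7: ecx=19&7=3
after add ecx, 14: ecx=3+14=17
after sub edi, 1: edi=7-1=6
cmp edi, 6  (cmp 6,6)
jg again: not taken
halt.
Total executed instructions: 23.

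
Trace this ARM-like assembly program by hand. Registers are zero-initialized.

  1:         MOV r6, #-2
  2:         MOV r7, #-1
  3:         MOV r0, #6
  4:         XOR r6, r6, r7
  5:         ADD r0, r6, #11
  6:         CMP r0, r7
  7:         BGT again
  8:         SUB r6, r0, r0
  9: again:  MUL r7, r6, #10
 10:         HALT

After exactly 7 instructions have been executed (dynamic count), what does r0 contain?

12

MOV r6, #-2 → r6=-2
MOV r7, #-1 → r7=-1
MOV r0, #6 → r0=6
XOR r6, r6, r7 → r6=(-2)^(-1)=1
ADD r0, r6, #11 → r0=1+11=12
CMP r0, r7  (cmp 12,-1)
BGT again: taken
After step 7: r0 = 12.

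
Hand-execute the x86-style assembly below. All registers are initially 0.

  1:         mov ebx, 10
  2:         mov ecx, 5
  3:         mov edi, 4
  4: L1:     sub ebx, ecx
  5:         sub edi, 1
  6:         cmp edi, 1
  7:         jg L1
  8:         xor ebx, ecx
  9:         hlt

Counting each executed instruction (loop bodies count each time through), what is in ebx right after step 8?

0

after mov ebx, 10: ebx=10
after mov ecx, 5: ecx=5
after mov edi, 4: edi=4
after sub ebx, ecx: ebx=10-5=5
after sub edi, 1: edi=4-1=3
cmp edi, 1  (cmp 3,1)
jg L1: taken
after sub ebx, ecx: ebx=5-5=0
After step 8: ebx = 0.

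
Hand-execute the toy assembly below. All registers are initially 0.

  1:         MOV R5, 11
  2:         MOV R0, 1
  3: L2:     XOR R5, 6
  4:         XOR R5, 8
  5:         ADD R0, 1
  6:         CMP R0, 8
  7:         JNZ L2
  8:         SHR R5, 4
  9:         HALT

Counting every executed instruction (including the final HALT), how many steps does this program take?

39

MOV R5, 11 → R5=11
MOV R0, 1 → R0=1
XOR R5, 6 → R5=11^6=13
XOR R5, 8 → R5=13^8=5
ADD R0, 1 → R0=1+1=2
CMP R0, 8  (cmp 2,8)
JNZ L2: taken
XOR R5, 6 → R5=5^6=3
XOR R5, 8 → R5=3^8=11
ADD R0, 1 → R0=2+1=3
CMP R0, 8  (cmp 3,8)
JNZ L2: taken
XOR R5, 6 → R5=11^6=13
XOR R5, 8 → R5=13^8=5
ADD R0, 1 → R0=3+1=4
CMP R0, 8  (cmp 4,8)
JNZ L2: taken
XOR R5, 6 → R5=5^6=3
XOR R5, 8 → R5=3^8=11
ADD R0, 1 → R0=4+1=5
CMP R0, 8  (cmp 5,8)
JNZ L2: taken
XOR R5, 6 → R5=11^6=13
XOR R5, 8 → R5=13^8=5
ADD R0, 1 → R0=5+1=6
CMP R0, 8  (cmp 6,8)
JNZ L2: taken
XOR R5, 6 → R5=5^6=3
XOR R5, 8 → R5=3^8=11
ADD R0, 1 → R0=6+1=7
CMP R0, 8  (cmp 7,8)
JNZ L2: taken
XOR R5, 6 → R5=11^6=13
XOR R5, 8 → R5=13^8=5
ADD R0, 1 → R0=7+1=8
CMP R0, 8  (cmp 8,8)
JNZ L2: not taken
SHR R5, 4 → R5=5>>4=0
halt.
Total executed instructions: 39.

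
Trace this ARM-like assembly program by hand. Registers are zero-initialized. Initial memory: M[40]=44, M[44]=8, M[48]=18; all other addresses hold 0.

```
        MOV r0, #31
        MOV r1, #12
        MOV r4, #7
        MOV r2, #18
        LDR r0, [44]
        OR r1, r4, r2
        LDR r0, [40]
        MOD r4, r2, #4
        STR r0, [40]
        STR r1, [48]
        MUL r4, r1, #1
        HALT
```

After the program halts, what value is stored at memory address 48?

r0=31
r1=12
r4=7
r2=18
r0=M[44]=8
r1=7|18=23
r0=M[40]=44
r4=18%4=2
STR r0, [40] → M[40]=44
STR r1, [48] → M[48]=23
r4=23*1=23
halt.

23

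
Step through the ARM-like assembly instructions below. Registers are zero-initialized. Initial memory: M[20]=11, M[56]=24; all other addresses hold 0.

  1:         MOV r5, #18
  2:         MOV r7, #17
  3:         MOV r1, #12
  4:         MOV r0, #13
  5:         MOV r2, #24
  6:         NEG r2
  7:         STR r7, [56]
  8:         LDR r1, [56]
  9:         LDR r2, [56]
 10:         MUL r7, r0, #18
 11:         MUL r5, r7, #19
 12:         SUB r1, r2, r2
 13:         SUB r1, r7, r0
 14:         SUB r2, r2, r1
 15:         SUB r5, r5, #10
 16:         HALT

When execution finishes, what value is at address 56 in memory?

17

after MOV r5, #18: r5=18
after MOV r7, #17: r7=17
after MOV r1, #12: r1=12
after MOV r0, #13: r0=13
after MOV r2, #24: r2=24
after NEG r2: r2=-(24)=-24
STR r7, [56] → M[56]=17
after LDR r1, [56]: r1=M[56]=17
after LDR r2, [56]: r2=M[56]=17
after MUL r7, r0, #18: r7=13*18=234
after MUL r5, r7, #19: r5=234*19=4446
after SUB r1, r2, r2: r1=17-17=0
after SUB r1, r7, r0: r1=234-13=221
after SUB r2, r2, r1: r2=17-221=-204
after SUB r5, r5, #10: r5=4446-10=4436
halt.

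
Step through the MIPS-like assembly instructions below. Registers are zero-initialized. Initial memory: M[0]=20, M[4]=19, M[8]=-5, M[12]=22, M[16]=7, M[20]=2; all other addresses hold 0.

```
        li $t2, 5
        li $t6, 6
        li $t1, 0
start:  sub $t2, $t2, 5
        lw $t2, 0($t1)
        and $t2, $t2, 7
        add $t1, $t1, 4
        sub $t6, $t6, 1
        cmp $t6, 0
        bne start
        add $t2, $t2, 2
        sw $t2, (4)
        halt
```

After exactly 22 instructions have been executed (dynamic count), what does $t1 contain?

12

$t2=5
$t6=6
$t1=0
$t2=5-5=0
$t2=M[0]=20
$t2=20&7=4
$t1=0+4=4
$t6=6-1=5
cmp $t6, 0  (cmp 5,0)
bne start: taken
$t2=4-5=-1
$t2=M[4]=19
$t2=19&7=3
$t1=4+4=8
$t6=5-1=4
cmp $t6, 0  (cmp 4,0)
bne start: taken
$t2=3-5=-2
$t2=M[8]=-5
$t2=(-5)&7=3
$t1=8+4=12
$t6=4-1=3
After step 22: $t1 = 12.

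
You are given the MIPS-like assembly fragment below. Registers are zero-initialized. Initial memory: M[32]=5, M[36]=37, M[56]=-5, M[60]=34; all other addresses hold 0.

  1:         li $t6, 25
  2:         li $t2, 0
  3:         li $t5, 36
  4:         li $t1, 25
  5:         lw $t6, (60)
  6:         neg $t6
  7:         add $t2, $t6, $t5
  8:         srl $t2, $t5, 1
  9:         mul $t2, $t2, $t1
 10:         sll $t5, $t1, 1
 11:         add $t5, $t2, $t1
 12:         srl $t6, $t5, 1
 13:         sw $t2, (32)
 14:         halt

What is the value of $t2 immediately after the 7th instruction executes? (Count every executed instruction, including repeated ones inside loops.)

after li $t6, 25: $t6=25
after li $t2, 0: $t2=0
after li $t5, 36: $t5=36
after li $t1, 25: $t1=25
after lw $t6, (60): $t6=M[60]=34
after neg $t6: $t6=-(34)=-34
after add $t2, $t6, $t5: $t2=(-34)+36=2
After step 7: $t2 = 2.

2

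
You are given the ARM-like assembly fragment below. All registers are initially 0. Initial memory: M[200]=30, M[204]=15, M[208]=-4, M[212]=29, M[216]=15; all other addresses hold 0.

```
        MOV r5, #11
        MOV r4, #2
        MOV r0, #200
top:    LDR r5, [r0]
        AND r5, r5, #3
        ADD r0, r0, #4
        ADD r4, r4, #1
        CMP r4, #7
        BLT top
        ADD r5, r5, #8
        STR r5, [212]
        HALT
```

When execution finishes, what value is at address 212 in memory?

11

after MOV r5, #11: r5=11
after MOV r4, #2: r4=2
after MOV r0, #200: r0=200
after LDR r5, [r0]: r5=M[200]=30
after AND r5, r5, #3: r5=30&3=2
after ADD r0, r0, #4: r0=200+4=204
after ADD r4, r4, #1: r4=2+1=3
CMP r4, #7  (cmp 3,7)
BLT top: taken
after LDR r5, [r0]: r5=M[204]=15
after AND r5, r5, #3: r5=15&3=3
after ADD r0, r0, #4: r0=204+4=208
after ADD r4, r4, #1: r4=3+1=4
CMP r4, #7  (cmp 4,7)
BLT top: taken
after LDR r5, [r0]: r5=M[208]=-4
after AND r5, r5, #3: r5=(-4)&3=0
after ADD r0, r0, #4: r0=208+4=212
after ADD r4, r4, #1: r4=4+1=5
CMP r4, #7  (cmp 5,7)
BLT top: taken
after LDR r5, [r0]: r5=M[212]=29
after AND r5, r5, #3: r5=29&3=1
after ADD r0, r0, #4: r0=212+4=216
after ADD r4, r4, #1: r4=5+1=6
CMP r4, #7  (cmp 6,7)
BLT top: taken
after LDR r5, [r0]: r5=M[216]=15
after AND r5, r5, #3: r5=15&3=3
after ADD r0, r0, #4: r0=216+4=220
after ADD r4, r4, #1: r4=6+1=7
CMP r4, #7  (cmp 7,7)
BLT top: not taken
after ADD r5, r5, #8: r5=3+8=11
STR r5, [212] → M[212]=11
halt.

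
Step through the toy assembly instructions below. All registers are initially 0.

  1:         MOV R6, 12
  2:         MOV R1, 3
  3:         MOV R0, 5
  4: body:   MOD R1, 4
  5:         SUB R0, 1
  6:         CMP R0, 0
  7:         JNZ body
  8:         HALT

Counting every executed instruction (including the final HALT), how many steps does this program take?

after MOV R6, 12: R6=12
after MOV R1, 3: R1=3
after MOV R0, 5: R0=5
after MOD R1, 4: R1=3%4=3
after SUB R0, 1: R0=5-1=4
CMP R0, 0  (cmp 4,0)
JNZ body: taken
after MOD R1, 4: R1=3%4=3
after SUB R0, 1: R0=4-1=3
CMP R0, 0  (cmp 3,0)
JNZ body: taken
after MOD R1, 4: R1=3%4=3
after SUB R0, 1: R0=3-1=2
CMP R0, 0  (cmp 2,0)
JNZ body: taken
after MOD R1, 4: R1=3%4=3
after SUB R0, 1: R0=2-1=1
CMP R0, 0  (cmp 1,0)
JNZ body: taken
after MOD R1, 4: R1=3%4=3
after SUB R0, 1: R0=1-1=0
CMP R0, 0  (cmp 0,0)
JNZ body: not taken
halt.
Total executed instructions: 24.

24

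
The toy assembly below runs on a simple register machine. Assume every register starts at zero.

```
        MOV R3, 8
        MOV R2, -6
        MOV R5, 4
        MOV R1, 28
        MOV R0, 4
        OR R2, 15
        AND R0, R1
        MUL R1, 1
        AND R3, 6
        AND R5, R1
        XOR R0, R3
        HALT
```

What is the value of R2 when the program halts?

-1

MOV R3, 8 → R3=8
MOV R2, -6 → R2=-6
MOV R5, 4 → R5=4
MOV R1, 28 → R1=28
MOV R0, 4 → R0=4
OR R2, 15 → R2=(-6)|15=-1
AND R0, R1 → R0=4&28=4
MUL R1, 1 → R1=28*1=28
AND R3, 6 → R3=8&6=0
AND R5, R1 → R5=4&28=4
XOR R0, R3 → R0=4^0=4
halt.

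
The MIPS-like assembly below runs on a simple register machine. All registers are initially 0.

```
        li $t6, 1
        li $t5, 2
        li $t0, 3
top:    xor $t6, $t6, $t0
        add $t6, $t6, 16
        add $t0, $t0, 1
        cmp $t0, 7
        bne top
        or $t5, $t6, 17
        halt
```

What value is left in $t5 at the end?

li $t6, 1 → $t6=1
li $t5, 2 → $t5=2
li $t0, 3 → $t0=3
xor $t6, $t6, $t0 → $t6=1^3=2
add $t6, $t6, 16 → $t6=2+16=18
add $t0, $t0, 1 → $t0=3+1=4
cmp $t0, 7  (cmp 4,7)
bne top: taken
xor $t6, $t6, $t0 → $t6=18^4=22
add $t6, $t6, 16 → $t6=22+16=38
add $t0, $t0, 1 → $t0=4+1=5
cmp $t0, 7  (cmp 5,7)
bne top: taken
xor $t6, $t6, $t0 → $t6=38^5=35
add $t6, $t6, 16 → $t6=35+16=51
add $t0, $t0, 1 → $t0=5+1=6
cmp $t0, 7  (cmp 6,7)
bne top: taken
xor $t6, $t6, $t0 → $t6=51^6=53
add $t6, $t6, 16 → $t6=53+16=69
add $t0, $t0, 1 → $t0=6+1=7
cmp $t0, 7  (cmp 7,7)
bne top: not taken
or $t5, $t6, 17 → $t5=69|17=85
halt.

85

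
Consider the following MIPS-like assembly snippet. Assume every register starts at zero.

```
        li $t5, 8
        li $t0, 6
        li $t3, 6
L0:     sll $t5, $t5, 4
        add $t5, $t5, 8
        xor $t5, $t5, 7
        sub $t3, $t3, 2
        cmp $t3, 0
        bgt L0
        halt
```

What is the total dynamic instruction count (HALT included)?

22

after li $t5, 8: $t5=8
after li $t0, 6: $t0=6
after li $t3, 6: $t3=6
after sll $t5, $t5, 4: $t5=8<<4=128
after add $t5, $t5, 8: $t5=128+8=136
after xor $t5, $t5, 7: $t5=136^7=143
after sub $t3, $t3, 2: $t3=6-2=4
cmp $t3, 0  (cmp 4,0)
bgt L0: taken
after sll $t5, $t5, 4: $t5=143<<4=2288
after add $t5, $t5, 8: $t5=2288+8=2296
after xor $t5, $t5, 7: $t5=2296^7=2303
after sub $t3, $t3, 2: $t3=4-2=2
cmp $t3, 0  (cmp 2,0)
bgt L0: taken
after sll $t5, $t5, 4: $t5=2303<<4=36848
after add $t5, $t5, 8: $t5=36848+8=36856
after xor $t5, $t5, 7: $t5=36856^7=36863
after sub $t3, $t3, 2: $t3=2-2=0
cmp $t3, 0  (cmp 0,0)
bgt L0: not taken
halt.
Total executed instructions: 22.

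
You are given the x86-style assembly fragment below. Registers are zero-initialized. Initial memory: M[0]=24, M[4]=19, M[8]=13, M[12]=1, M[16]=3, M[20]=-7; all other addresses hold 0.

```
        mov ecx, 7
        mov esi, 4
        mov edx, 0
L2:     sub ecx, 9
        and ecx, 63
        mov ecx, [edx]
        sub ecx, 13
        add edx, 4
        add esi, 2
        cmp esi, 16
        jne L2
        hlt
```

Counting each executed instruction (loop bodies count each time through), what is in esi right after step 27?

after mov ecx, 7: ecx=7
after mov esi, 4: esi=4
after mov edx, 0: edx=0
after sub ecx, 9: ecx=7-9=-2
after and ecx, 63: ecx=(-2)&63=62
after mov ecx, [edx]: ecx=M[0]=24
after sub ecx, 13: ecx=24-13=11
after add edx, 4: edx=0+4=4
after add esi, 2: esi=4+2=6
cmp esi, 16  (cmp 6,16)
jne L2: taken
after sub ecx, 9: ecx=11-9=2
after and ecx, 63: ecx=2&63=2
after mov ecx, [edx]: ecx=M[4]=19
after sub ecx, 13: ecx=19-13=6
after add edx, 4: edx=4+4=8
after add esi, 2: esi=6+2=8
cmp esi, 16  (cmp 8,16)
jne L2: taken
after sub ecx, 9: ecx=6-9=-3
after and ecx, 63: ecx=(-3)&63=61
after mov ecx, [edx]: ecx=M[8]=13
after sub ecx, 13: ecx=13-13=0
after add edx, 4: edx=8+4=12
after add esi, 2: esi=8+2=10
cmp esi, 16  (cmp 10,16)
jne L2: taken
After step 27: esi = 10.

10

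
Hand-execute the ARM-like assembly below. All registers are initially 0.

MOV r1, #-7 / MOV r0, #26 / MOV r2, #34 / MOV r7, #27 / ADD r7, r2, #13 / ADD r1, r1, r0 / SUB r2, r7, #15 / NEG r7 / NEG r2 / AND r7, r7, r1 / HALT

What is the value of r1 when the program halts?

MOV r1, #-7 → r1=-7
MOV r0, #26 → r0=26
MOV r2, #34 → r2=34
MOV r7, #27 → r7=27
ADD r7, r2, #13 → r7=34+13=47
ADD r1, r1, r0 → r1=(-7)+26=19
SUB r2, r7, #15 → r2=47-15=32
NEG r7 → r7=-(47)=-47
NEG r2 → r2=-(32)=-32
AND r7, r7, r1 → r7=(-47)&19=17
halt.

19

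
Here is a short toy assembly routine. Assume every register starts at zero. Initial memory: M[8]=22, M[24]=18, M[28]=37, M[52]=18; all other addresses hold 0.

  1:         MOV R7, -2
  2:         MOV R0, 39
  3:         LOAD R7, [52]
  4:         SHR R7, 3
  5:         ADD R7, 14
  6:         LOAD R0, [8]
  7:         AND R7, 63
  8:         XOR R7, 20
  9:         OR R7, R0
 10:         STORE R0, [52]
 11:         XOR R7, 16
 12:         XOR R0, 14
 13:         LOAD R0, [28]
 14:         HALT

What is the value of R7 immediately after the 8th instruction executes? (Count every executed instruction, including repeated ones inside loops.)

MOV R7, -2 → R7=-2
MOV R0, 39 → R0=39
LOAD R7, [52] → R7=M[52]=18
SHR R7, 3 → R7=18>>3=2
ADD R7, 14 → R7=2+14=16
LOAD R0, [8] → R0=M[8]=22
AND R7, 63 → R7=16&63=16
XOR R7, 20 → R7=16^20=4
After step 8: R7 = 4.

4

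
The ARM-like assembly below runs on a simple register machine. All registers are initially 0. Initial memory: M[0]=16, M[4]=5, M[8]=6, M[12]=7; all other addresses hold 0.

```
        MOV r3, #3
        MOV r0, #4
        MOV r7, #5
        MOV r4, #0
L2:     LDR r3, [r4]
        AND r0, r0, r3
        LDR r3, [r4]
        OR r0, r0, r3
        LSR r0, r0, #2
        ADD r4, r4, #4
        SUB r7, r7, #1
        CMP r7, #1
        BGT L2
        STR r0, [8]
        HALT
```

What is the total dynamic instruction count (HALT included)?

42

MOV r3, #3 → r3=3
MOV r0, #4 → r0=4
MOV r7, #5 → r7=5
MOV r4, #0 → r4=0
LDR r3, [r4] → r3=M[0]=16
AND r0, r0, r3 → r0=4&16=0
LDR r3, [r4] → r3=M[0]=16
OR r0, r0, r3 → r0=0|16=16
LSR r0, r0, #2 → r0=16>>2=4
ADD r4, r4, #4 → r4=0+4=4
SUB r7, r7, #1 → r7=5-1=4
CMP r7, #1  (cmp 4,1)
BGT L2: taken
LDR r3, [r4] → r3=M[4]=5
AND r0, r0, r3 → r0=4&5=4
LDR r3, [r4] → r3=M[4]=5
OR r0, r0, r3 → r0=4|5=5
LSR r0, r0, #2 → r0=5>>2=1
ADD r4, r4, #4 → r4=4+4=8
SUB r7, r7, #1 → r7=4-1=3
CMP r7, #1  (cmp 3,1)
BGT L2: taken
LDR r3, [r4] → r3=M[8]=6
AND r0, r0, r3 → r0=1&6=0
LDR r3, [r4] → r3=M[8]=6
OR r0, r0, r3 → r0=0|6=6
LSR r0, r0, #2 → r0=6>>2=1
ADD r4, r4, #4 → r4=8+4=12
SUB r7, r7, #1 → r7=3-1=2
CMP r7, #1  (cmp 2,1)
BGT L2: taken
LDR r3, [r4] → r3=M[12]=7
AND r0, r0, r3 → r0=1&7=1
LDR r3, [r4] → r3=M[12]=7
OR r0, r0, r3 → r0=1|7=7
LSR r0, r0, #2 → r0=7>>2=1
ADD r4, r4, #4 → r4=12+4=16
SUB r7, r7, #1 → r7=2-1=1
CMP r7, #1  (cmp 1,1)
BGT L2: not taken
STR r0, [8] → M[8]=1
halt.
Total executed instructions: 42.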